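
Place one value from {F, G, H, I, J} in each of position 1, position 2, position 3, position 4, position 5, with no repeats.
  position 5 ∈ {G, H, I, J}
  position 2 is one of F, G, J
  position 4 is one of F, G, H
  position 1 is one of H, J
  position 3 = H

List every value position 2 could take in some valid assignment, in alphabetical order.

F, G

position 3 has just one choice, so position 3 = H. Remove H from position 1, position 4, position 5.
That leaves position 1 = J. Eliminate J elsewhere: position 2, position 5.
The 3 still-open variables together cover exactly {F, G, I} — 3 values for 3 variables — and I appears only in position 5's list, so position 5 = I.
No further eliminations apply; position 2 can still be any of F, G.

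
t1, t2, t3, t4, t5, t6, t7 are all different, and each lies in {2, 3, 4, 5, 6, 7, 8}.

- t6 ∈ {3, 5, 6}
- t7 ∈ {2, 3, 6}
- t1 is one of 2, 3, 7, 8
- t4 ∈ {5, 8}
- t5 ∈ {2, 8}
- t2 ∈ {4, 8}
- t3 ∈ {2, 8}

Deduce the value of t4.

The 7 variables draw from only 7 values {2, 3, 4, 5, 6, 7, 8}, so each is used; only t2 can be 4, hence t2 = 4.
The 6 still-open variables draw from only 6 values {2, 3, 5, 6, 7, 8}, so each is used; only t1 can be 7, hence t1 = 7.
t3 and t5 share exactly the 2 values {2, 8}; by pigeonhole those values go to them, so strike 2, 8 from t4, t7.
So t4 = 5.

5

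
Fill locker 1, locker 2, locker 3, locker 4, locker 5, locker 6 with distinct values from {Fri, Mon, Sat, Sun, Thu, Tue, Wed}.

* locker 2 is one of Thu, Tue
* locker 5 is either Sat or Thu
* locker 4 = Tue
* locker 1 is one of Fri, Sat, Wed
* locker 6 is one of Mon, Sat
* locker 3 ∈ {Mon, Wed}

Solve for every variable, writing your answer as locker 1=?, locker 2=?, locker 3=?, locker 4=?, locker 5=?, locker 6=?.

locker 4's domain is down to {Tue}, so locker 4 = Tue. Strike Tue from locker 2.
locker 2's domain is down to {Thu}, so locker 2 = Thu. So locker 5 can't be Thu.
That leaves locker 5 = Sat. Strike Sat from locker 1, locker 6.
locker 6's domain is down to {Mon}, so locker 6 = Mon. So locker 3 can't be Mon.
locker 3 must be Wed (only option left). Eliminate Wed elsewhere: locker 1.
locker 1 must be Fri (only option left).

locker 1=Fri, locker 2=Thu, locker 3=Wed, locker 4=Tue, locker 5=Sat, locker 6=Mon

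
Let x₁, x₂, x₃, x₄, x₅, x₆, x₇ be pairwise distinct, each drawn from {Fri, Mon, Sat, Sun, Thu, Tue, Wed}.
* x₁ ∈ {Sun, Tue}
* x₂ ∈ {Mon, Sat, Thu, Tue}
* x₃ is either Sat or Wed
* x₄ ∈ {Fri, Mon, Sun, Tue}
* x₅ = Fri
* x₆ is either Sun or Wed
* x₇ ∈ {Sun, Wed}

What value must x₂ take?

Thu

x₅ has just one choice, so x₅ = Fri. Eliminate Fri elsewhere: x₄.
The 6 still-open variables together cover exactly {Mon, Sat, Sun, Thu, Tue, Wed} — 6 values for 6 variables — and Thu appears only in x₂'s list, so x₂ = Thu.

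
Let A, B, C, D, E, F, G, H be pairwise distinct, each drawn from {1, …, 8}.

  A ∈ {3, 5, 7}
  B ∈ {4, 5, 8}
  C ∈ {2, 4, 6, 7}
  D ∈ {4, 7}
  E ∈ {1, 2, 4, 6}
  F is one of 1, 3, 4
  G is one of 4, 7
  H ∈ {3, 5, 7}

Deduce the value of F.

The 8 variables together cover exactly {1, 2, 3, 4, 5, 6, 7, 8} — 8 values for 8 variables — and 8 appears only in B's list, so B = 8.
D and G share exactly the 2 values {4, 7}; by pigeonhole those values go to them, so strike 4, 7 from A, C, E, F, H.
A and H between them cover only {3, 5} — a naked pair. Remove those values from F.
So F = 1.

1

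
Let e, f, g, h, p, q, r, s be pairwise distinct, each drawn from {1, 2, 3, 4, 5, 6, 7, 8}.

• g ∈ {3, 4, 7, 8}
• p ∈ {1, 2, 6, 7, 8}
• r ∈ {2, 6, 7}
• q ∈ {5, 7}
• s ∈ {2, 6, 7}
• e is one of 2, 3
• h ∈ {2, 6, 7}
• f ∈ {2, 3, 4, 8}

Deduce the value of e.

3

The 8 variables together cover exactly {1, 2, 3, 4, 5, 6, 7, 8} — 8 values for 8 variables — and 1 appears only in p's list, so p = 1.
The 7 still-open variables draw from only 7 values {2, 3, 4, 5, 6, 7, 8}, so each is used; only q can be 5, hence q = 5.
The 3 variables h, r, s are confined to {2, 6, 7}, which locks those values in; drop them from e, f, g.
So e = 3.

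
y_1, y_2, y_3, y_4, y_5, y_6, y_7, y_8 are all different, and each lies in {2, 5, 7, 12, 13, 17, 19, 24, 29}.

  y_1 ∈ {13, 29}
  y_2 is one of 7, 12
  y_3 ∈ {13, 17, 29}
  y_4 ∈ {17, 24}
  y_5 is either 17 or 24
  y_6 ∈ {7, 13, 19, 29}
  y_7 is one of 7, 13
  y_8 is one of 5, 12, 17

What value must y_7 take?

7

The 8 variables together cover exactly {5, 7, 12, 13, 17, 19, 24, 29} — 8 values for 8 variables — and 5 appears only in y_8's list, so y_8 = 5.
Among the 7 still-open variables, 12 fits only y_2 (and all 7 values in {7, 12, 13, 17, 19, 24, 29} must be used), so y_2 = 12.
The 6 still-open variables draw from only 6 values {7, 13, 17, 19, 24, 29}, so each is used; only y_6 can be 19, hence y_6 = 19.
The 5 still-open variables draw from only 5 values {7, 13, 17, 24, 29}, so each is used; only y_7 can be 7, hence y_7 = 7.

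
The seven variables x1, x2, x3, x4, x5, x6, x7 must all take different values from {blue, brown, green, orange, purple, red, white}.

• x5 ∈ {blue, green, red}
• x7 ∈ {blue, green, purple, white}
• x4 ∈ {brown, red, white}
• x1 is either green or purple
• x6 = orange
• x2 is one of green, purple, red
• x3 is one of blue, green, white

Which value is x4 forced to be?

x6's domain is down to {orange}, so x6 = orange.
Among the 6 still-open variables, brown fits only x4 (and all 6 values in {blue, brown, green, purple, red, white} must be used), so x4 = brown.

brown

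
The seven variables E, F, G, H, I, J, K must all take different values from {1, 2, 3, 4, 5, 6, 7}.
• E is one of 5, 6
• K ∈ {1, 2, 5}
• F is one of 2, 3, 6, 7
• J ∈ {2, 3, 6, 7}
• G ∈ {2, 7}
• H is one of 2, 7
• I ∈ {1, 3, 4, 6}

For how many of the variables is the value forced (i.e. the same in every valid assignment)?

Among the 7 variables, 4 fits only I (and all 7 values in {1, 2, 3, 4, 5, 6, 7} must be used), so I = 4.
The 6 still-open variables draw from only 6 values {1, 2, 3, 5, 6, 7}, so each is used; only K can be 1, hence K = 1.
Among the 5 still-open variables, 5 fits only E (and all 5 values in {2, 3, 5, 6, 7} must be used), so E = 5.
G and H share exactly the 2 values {2, 7}; by pigeonhole those values go to them, so strike 2, 7 from F, J.
Determined: E=5, I=4, K=1. The other variables each still have more than one consistent value. That makes 3.

3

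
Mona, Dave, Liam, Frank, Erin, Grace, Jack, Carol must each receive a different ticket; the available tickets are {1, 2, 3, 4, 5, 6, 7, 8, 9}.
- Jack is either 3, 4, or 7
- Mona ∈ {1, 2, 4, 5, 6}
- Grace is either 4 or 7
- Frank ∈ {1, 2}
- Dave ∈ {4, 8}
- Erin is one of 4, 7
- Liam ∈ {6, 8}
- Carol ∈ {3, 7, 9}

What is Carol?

9

Erin and Grace between them cover only {4, 7} — a naked pair. Remove those values from Mona, Dave, Jack, Carol.
Dave must be 8 (only option left). Remove 8 from Liam.
Liam's domain is down to {6}, so Liam = 6. Remove 6 from Mona.
Jack has just one choice, so Jack = 3. Remove 3 from Carol.
So Carol = 9.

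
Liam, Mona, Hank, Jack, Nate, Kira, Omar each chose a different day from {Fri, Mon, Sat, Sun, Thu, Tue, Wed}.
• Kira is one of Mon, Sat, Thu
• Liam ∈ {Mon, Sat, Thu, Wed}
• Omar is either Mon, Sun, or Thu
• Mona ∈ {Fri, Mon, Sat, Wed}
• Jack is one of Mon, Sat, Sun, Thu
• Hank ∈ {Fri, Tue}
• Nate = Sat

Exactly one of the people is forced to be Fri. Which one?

Mona

Nate must be Sat (only option left). Strike Sat from Liam, Mona, Jack, Kira.
The 6 still-open variables together cover exactly {Fri, Mon, Sun, Thu, Tue, Wed} — 6 values for 6 variables — and Tue appears only in Hank's list, so Hank = Tue.
Among the 5 still-open variables, Fri fits only Mona (and all 5 values in {Fri, Mon, Sun, Thu, Wed} must be used), so Mona = Fri.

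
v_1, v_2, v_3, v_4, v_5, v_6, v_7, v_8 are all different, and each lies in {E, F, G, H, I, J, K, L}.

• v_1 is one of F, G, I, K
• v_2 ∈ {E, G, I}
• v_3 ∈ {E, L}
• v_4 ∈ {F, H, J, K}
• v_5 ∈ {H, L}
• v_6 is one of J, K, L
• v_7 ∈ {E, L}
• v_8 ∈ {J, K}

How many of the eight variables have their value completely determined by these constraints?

2

v_3 and v_7 between them cover only {E, L} — a naked pair. Remove those values from v_2, v_5, v_6.
v_5's domain is down to {H}, so v_5 = H. Remove H from v_4.
v_6 and v_8 between them cover only {J, K} — a naked pair. Remove those values from v_1, v_4.
v_4 has just one choice, so v_4 = F. Remove F from v_1.
Determined: v_4=F, v_5=H. The other variables each still have more than one consistent value. That makes 2.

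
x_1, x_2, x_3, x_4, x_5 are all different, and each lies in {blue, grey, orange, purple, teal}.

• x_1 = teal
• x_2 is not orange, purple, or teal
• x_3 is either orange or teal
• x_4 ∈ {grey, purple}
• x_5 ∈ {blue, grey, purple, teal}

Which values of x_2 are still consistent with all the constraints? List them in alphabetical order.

blue, grey

x_1 has just one choice, so x_1 = teal. So x_3, x_5 can't be teal.
x_3's domain is down to {orange}, so x_3 = orange.
No further eliminations apply; x_2 can still be any of blue, grey.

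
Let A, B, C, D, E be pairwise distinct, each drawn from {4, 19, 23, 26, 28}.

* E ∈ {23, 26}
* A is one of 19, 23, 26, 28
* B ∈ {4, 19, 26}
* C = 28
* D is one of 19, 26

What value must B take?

4

C must be 28 (only option left). Strike 28 from A.
Among the 4 still-open variables, 4 fits only B (and all 4 values in {4, 19, 23, 26} must be used), so B = 4.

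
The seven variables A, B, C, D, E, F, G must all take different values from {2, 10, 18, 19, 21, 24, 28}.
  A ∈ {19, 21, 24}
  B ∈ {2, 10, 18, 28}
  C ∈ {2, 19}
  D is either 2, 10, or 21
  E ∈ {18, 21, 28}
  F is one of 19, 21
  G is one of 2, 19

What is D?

Among the 7 variables, 24 fits only A (and all 7 values in {2, 10, 18, 19, 21, 24, 28} must be used), so A = 24.
C and G between them cover only {2, 19} — a naked pair. Remove those values from B, D, F.
That leaves F = 21. Remove 21 from D, E.
So D = 10.

10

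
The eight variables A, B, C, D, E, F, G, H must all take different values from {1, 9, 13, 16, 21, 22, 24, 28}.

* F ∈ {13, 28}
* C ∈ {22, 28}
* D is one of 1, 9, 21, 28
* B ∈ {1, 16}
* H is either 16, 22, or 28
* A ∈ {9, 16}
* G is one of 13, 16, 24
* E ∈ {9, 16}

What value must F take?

The 8 variables together cover exactly {1, 9, 13, 16, 21, 22, 24, 28} — 8 values for 8 variables — and 21 appears only in D's list, so D = 21.
Among the 7 still-open variables, 1 fits only B (and all 7 values in {1, 9, 13, 16, 22, 24, 28} must be used), so B = 1.
The 6 still-open variables draw from only 6 values {9, 13, 16, 22, 24, 28}, so each is used; only G can be 24, hence G = 24.
The 5 still-open variables together cover exactly {9, 13, 16, 22, 28} — 5 values for 5 variables — and 13 appears only in F's list, so F = 13.

13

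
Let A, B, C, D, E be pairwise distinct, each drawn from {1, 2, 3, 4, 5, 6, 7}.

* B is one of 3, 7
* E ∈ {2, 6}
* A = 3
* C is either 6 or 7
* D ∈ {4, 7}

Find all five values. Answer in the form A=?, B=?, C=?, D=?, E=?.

A has just one choice, so A = 3. Strike 3 from B.
B's domain is down to {7}, so B = 7. Eliminate 7 elsewhere: C, D.
C has just one choice, so C = 6. Remove 6 from E.
D's domain is down to {4}, so D = 4.
E has just one choice, so E = 2.

A=3, B=7, C=6, D=4, E=2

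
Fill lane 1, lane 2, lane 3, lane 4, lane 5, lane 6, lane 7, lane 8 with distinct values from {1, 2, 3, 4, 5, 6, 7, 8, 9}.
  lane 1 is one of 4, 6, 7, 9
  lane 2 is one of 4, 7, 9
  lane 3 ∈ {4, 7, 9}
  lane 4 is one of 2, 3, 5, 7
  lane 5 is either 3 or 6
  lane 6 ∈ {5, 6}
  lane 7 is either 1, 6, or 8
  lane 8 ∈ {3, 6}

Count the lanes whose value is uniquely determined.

lane 5 and lane 8 between them cover only {3, 6} — a naked pair. Remove those values from lane 1, lane 4, lane 6, lane 7.
lane 6 must be 5 (only option left). So lane 4 can't be 5.
lane 1, lane 2, lane 3 between them cover only {4, 7, 9} — a naked triple. Remove those values from lane 4.
lane 4 must be 2 (only option left).
Determined: lane 4=2, lane 6=5. The other lanes each still have more than one consistent value. That makes 2.

2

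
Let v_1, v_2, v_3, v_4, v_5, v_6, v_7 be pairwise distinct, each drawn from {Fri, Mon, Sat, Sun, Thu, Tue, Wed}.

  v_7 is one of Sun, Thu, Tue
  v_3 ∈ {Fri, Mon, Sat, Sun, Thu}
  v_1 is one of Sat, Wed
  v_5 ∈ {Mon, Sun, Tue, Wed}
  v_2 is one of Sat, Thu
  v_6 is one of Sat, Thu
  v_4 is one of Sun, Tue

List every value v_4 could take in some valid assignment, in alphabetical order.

Among the 7 variables, Fri fits only v_3 (and all 7 values in {Fri, Mon, Sat, Sun, Thu, Tue, Wed} must be used), so v_3 = Fri.
The 6 still-open variables draw from only 6 values {Mon, Sat, Sun, Thu, Tue, Wed}, so each is used; only v_5 can be Mon, hence v_5 = Mon.
Among the 5 still-open variables, Wed fits only v_1 (and all 5 values in {Sat, Sun, Thu, Tue, Wed} must be used), so v_1 = Wed.
v_2 and v_6 between them cover only {Sat, Thu} — a naked pair. Remove those values from v_7.
No further eliminations apply; v_4 can still be any of Sun, Tue.

Sun, Tue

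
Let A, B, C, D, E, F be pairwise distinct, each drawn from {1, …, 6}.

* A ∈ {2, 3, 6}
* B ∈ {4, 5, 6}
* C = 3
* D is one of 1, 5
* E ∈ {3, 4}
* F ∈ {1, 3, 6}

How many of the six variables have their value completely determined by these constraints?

3

C's domain is down to {3}, so C = 3. Remove 3 from A, E, F.
E must be 4 (only option left). Strike 4 from B.
The 4 still-open variables draw from only 4 values {1, 2, 5, 6}, so each is used; only A can be 2, hence A = 2.
Determined: A=2, C=3, E=4. The other variables each still have more than one consistent value. That makes 3.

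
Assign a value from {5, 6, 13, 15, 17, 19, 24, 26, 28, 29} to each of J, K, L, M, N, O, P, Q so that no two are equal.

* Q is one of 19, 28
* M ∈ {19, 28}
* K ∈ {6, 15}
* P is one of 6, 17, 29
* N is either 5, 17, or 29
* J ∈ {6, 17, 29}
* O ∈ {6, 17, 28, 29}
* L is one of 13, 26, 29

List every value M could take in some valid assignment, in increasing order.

M and Q between them cover only {19, 28} — a naked pair. Remove those values from O.
The 3 variables J, O, P are confined to {6, 17, 29}, which locks those values in; drop them from K, L, N.
K must be 15 (only option left).
That leaves N = 5.
No further eliminations apply; M can still be any of 19, 28.

19, 28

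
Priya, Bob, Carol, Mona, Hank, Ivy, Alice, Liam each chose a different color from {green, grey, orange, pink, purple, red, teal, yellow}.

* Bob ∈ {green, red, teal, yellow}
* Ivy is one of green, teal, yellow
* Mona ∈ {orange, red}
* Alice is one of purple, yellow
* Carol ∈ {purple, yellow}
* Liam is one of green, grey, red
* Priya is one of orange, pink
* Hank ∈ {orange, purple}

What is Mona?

red

Among the 8 variables, grey fits only Liam (and all 8 values in {green, grey, orange, pink, purple, red, teal, yellow} must be used), so Liam = grey.
The 7 still-open variables draw from only 7 values {green, orange, pink, purple, red, teal, yellow}, so each is used; only Priya can be pink, hence Priya = pink.
Carol and Alice between them cover only {purple, yellow} — a naked pair. Remove those values from Bob, Hank, Ivy.
Hank has just one choice, so Hank = orange. So Mona can't be orange.
So Mona = red.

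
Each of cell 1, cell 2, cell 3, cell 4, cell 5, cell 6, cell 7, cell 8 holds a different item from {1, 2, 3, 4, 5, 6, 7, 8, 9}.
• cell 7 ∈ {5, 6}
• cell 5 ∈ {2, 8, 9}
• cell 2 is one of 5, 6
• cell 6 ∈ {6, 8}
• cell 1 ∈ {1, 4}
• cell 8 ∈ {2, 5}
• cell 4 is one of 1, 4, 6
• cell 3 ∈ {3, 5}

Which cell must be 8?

cell 6

Among the 8 variables, 3 fits only cell 3 (and all 8 values in {1, 2, 3, 4, 5, 6, 8, 9} must be used), so cell 3 = 3.
The 7 still-open variables together cover exactly {1, 2, 4, 5, 6, 8, 9} — 7 values for 7 variables — and 9 appears only in cell 5's list, so cell 5 = 9.
The 6 still-open variables draw from only 6 values {1, 2, 4, 5, 6, 8}, so each is used; only cell 8 can be 2, hence cell 8 = 2.
The 5 still-open variables draw from only 5 values {1, 4, 5, 6, 8}, so each is used; only cell 6 can be 8, hence cell 6 = 8.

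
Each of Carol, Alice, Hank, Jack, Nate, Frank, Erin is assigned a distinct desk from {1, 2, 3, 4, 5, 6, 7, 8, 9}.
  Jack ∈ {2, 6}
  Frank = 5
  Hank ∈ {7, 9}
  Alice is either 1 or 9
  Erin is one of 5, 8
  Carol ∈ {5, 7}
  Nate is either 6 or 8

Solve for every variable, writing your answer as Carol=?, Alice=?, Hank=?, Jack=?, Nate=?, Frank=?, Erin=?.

Frank has just one choice, so Frank = 5. Strike 5 from Carol, Erin.
Erin has just one choice, so Erin = 8. So Nate can't be 8.
Carol has just one choice, so Carol = 7. Eliminate 7 elsewhere: Hank.
Hank's domain is down to {9}, so Hank = 9. Strike 9 from Alice.
Nate's domain is down to {6}, so Nate = 6. Strike 6 from Jack.
Alice's domain is down to {1}, so Alice = 1.
Jack must be 2 (only option left).

Carol=7, Alice=1, Hank=9, Jack=2, Nate=6, Frank=5, Erin=8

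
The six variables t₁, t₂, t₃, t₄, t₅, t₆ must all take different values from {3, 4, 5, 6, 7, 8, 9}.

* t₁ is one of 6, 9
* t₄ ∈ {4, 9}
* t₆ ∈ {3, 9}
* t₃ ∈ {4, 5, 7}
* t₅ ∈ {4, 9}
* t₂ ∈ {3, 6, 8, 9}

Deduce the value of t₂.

t₄ and t₅ between them cover only {4, 9} — a naked pair. Remove those values from t₁, t₂, t₃, t₆.
t₁ must be 6 (only option left). Eliminate 6 elsewhere: t₂.
t₆ must be 3 (only option left). Eliminate 3 elsewhere: t₂.
So t₂ = 8.

8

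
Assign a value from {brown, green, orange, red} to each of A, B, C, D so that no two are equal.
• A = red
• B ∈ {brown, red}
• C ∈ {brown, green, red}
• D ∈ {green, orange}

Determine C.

green

A's domain is down to {red}, so A = red. Strike red from B, C.
B has just one choice, so B = brown. So C can't be brown.
So C = green.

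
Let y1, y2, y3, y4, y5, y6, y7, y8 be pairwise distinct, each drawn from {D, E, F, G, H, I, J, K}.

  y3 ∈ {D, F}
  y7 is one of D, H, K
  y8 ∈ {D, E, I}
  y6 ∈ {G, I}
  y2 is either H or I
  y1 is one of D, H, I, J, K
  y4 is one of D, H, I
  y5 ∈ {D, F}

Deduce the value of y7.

The 8 variables together cover exactly {D, E, F, G, H, I, J, K} — 8 values for 8 variables — and E appears only in y8's list, so y8 = E.
Among the 7 still-open variables, G fits only y6 (and all 7 values in {D, F, G, H, I, J, K} must be used), so y6 = G.
The 6 still-open variables draw from only 6 values {D, F, H, I, J, K}, so each is used; only y1 can be J, hence y1 = J.
The 5 still-open variables together cover exactly {D, F, H, I, K} — 5 values for 5 variables — and K appears only in y7's list, so y7 = K.

K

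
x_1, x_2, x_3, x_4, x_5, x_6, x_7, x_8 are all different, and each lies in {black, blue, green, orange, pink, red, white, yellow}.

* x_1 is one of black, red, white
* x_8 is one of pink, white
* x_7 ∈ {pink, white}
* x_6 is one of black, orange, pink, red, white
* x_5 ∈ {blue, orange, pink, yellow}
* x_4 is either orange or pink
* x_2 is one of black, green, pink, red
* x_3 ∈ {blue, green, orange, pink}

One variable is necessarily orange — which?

The 8 variables draw from only 8 values {black, blue, green, orange, pink, red, white, yellow}, so each is used; only x_5 can be yellow, hence x_5 = yellow.
Among the 7 still-open variables, blue fits only x_3 (and all 7 values in {black, blue, green, orange, pink, red, white} must be used), so x_3 = blue.
The 6 still-open variables draw from only 6 values {black, green, orange, pink, red, white}, so each is used; only x_2 can be green, hence x_2 = green.
The 2 variables x_7 and x_8 are confined to {pink, white}, which locks those values in; drop them from x_1, x_4, x_6.
So orange goes to x_4.

x_4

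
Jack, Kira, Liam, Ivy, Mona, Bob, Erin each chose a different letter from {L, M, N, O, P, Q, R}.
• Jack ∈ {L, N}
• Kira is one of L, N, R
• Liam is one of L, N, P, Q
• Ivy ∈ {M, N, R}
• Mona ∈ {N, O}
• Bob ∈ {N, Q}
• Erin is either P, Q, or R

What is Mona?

O

The 7 variables together cover exactly {L, M, N, O, P, Q, R} — 7 values for 7 variables — and M appears only in Ivy's list, so Ivy = M.
Among the 6 still-open variables, O fits only Mona (and all 6 values in {L, N, O, P, Q, R} must be used), so Mona = O.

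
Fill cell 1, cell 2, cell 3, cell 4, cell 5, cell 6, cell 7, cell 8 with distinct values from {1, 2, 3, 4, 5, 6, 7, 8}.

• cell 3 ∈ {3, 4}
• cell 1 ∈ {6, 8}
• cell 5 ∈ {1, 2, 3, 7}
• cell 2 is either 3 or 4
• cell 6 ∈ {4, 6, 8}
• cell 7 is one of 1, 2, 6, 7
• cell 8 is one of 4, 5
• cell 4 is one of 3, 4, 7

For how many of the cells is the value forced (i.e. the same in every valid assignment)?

2

The 8 variables draw from only 8 values {1, 2, 3, 4, 5, 6, 7, 8}, so each is used; only cell 8 can be 5, hence cell 8 = 5.
cell 2 and cell 3 share exactly the 2 values {3, 4}; by pigeonhole those values go to them, so strike 3, 4 from cell 4, cell 5, cell 6.
cell 4 has just one choice, so cell 4 = 7. Eliminate 7 elsewhere: cell 5, cell 7.
cell 1 and cell 6 share exactly the 2 values {6, 8}; by pigeonhole those values go to them, so strike 6, 8 from cell 7.
Determined: cell 4=7, cell 8=5. The other cells each still have more than one consistent value. That makes 2.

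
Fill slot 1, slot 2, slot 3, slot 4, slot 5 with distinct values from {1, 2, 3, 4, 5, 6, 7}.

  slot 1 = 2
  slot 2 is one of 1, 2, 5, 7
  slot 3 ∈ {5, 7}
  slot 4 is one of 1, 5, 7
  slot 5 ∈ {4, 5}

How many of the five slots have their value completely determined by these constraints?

2

slot 1's domain is down to {2}, so slot 1 = 2. So slot 2 can't be 2.
The 4 still-open variables draw from only 4 values {1, 4, 5, 7}, so each is used; only slot 5 can be 4, hence slot 5 = 4.
Determined: slot 1=2, slot 5=4. The other slots each still have more than one consistent value. That makes 2.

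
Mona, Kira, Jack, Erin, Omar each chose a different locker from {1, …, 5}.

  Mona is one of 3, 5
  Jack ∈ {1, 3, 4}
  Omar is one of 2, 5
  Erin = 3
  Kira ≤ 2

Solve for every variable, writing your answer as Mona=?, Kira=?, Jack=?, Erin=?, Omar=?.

Erin has just one choice, so Erin = 3. So Mona, Jack can't be 3.
Mona's domain is down to {5}, so Mona = 5. So Omar can't be 5.
Omar has just one choice, so Omar = 2. Strike 2 from Kira.
Kira has just one choice, so Kira = 1. So Jack can't be 1.
Jack must be 4 (only option left).

Mona=5, Kira=1, Jack=4, Erin=3, Omar=2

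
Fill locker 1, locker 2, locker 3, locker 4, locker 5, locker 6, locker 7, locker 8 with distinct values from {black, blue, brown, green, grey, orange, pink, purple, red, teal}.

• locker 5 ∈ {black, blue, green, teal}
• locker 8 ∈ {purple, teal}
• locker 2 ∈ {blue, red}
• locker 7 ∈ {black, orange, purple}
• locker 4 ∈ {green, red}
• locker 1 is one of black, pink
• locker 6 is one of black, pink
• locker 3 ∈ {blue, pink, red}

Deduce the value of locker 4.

The 8 variables draw from only 8 values {black, blue, green, orange, pink, purple, red, teal}, so each is used; only locker 7 can be orange, hence locker 7 = orange.
The 7 still-open variables draw from only 7 values {black, blue, green, pink, purple, red, teal}, so each is used; only locker 8 can be purple, hence locker 8 = purple.
The 6 still-open variables draw from only 6 values {black, blue, green, pink, red, teal}, so each is used; only locker 5 can be teal, hence locker 5 = teal.
The 5 still-open variables draw from only 5 values {black, blue, green, pink, red}, so each is used; only locker 4 can be green, hence locker 4 = green.

green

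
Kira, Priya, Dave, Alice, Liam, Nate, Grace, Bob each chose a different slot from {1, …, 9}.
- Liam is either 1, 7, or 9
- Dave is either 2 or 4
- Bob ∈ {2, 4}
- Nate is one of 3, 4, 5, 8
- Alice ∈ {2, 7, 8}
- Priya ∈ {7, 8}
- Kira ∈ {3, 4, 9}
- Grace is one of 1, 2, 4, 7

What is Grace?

The 8 variables together cover exactly {1, 2, 3, 4, 5, 7, 8, 9} — 8 values for 8 variables — and 5 appears only in Nate's list, so Nate = 5.
The 7 still-open variables together cover exactly {1, 2, 3, 4, 7, 8, 9} — 7 values for 7 variables — and 3 appears only in Kira's list, so Kira = 3.
Among the 6 still-open variables, 9 fits only Liam (and all 6 values in {1, 2, 4, 7, 8, 9} must be used), so Liam = 9.
Among the 5 still-open variables, 1 fits only Grace (and all 5 values in {1, 2, 4, 7, 8} must be used), so Grace = 1.

1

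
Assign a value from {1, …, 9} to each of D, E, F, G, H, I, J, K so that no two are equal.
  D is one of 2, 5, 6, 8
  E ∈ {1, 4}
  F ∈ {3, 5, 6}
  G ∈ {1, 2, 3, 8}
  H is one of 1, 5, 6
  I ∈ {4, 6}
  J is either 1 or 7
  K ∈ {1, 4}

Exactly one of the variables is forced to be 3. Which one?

The 8 variables together cover exactly {1, 2, 3, 4, 5, 6, 7, 8} — 8 values for 8 variables — and 7 appears only in J's list, so J = 7.
The 2 variables E and K are confined to {1, 4}, which locks those values in; drop them from G, H, I.
I must be 6 (only option left). So D, F, H can't be 6.
H's domain is down to {5}, so H = 5. So D, F can't be 5.
So 3 goes to F.

F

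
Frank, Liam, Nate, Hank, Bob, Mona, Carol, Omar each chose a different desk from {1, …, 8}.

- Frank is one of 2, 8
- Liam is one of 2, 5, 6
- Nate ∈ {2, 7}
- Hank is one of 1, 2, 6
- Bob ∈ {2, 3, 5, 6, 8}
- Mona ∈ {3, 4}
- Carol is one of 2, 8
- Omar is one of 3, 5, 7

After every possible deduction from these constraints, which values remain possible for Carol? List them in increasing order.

The 8 variables draw from only 8 values {1, 2, 3, 4, 5, 6, 7, 8}, so each is used; only Hank can be 1, hence Hank = 1.
The 7 still-open variables together cover exactly {2, 3, 4, 5, 6, 7, 8} — 7 values for 7 variables — and 4 appears only in Mona's list, so Mona = 4.
The 2 variables Frank and Carol are confined to {2, 8}, which locks those values in; drop them from Liam, Nate, Bob.
Nate must be 7 (only option left). Remove 7 from Omar.
No further eliminations apply; Carol can still be any of 2, 8.

2, 8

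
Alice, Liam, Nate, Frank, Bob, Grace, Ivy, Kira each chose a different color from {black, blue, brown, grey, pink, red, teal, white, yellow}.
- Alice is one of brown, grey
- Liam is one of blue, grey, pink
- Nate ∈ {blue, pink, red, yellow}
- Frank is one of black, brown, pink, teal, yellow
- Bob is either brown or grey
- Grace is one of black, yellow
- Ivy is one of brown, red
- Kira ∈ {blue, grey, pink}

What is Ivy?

red

The 8 variables draw from only 8 values {black, blue, brown, grey, pink, red, teal, yellow}, so each is used; only Frank can be teal, hence Frank = teal.
Among the 7 still-open variables, black fits only Grace (and all 7 values in {black, blue, brown, grey, pink, red, yellow} must be used), so Grace = black.
The 6 still-open variables draw from only 6 values {blue, brown, grey, pink, red, yellow}, so each is used; only Nate can be yellow, hence Nate = yellow.
The 5 still-open variables together cover exactly {blue, brown, grey, pink, red} — 5 values for 5 variables — and red appears only in Ivy's list, so Ivy = red.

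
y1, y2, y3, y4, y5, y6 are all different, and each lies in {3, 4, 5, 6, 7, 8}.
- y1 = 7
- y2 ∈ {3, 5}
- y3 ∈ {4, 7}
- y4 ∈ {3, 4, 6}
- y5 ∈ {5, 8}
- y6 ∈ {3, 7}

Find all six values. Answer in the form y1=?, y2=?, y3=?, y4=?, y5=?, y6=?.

y1's domain is down to {7}, so y1 = 7. Eliminate 7 elsewhere: y3, y6.
y3 has just one choice, so y3 = 4. Remove 4 from y4.
y6 has just one choice, so y6 = 3. Remove 3 from y2, y4.
y2 must be 5 (only option left). So y5 can't be 5.
y4 has just one choice, so y4 = 6.
That leaves y5 = 8.

y1=7, y2=5, y3=4, y4=6, y5=8, y6=3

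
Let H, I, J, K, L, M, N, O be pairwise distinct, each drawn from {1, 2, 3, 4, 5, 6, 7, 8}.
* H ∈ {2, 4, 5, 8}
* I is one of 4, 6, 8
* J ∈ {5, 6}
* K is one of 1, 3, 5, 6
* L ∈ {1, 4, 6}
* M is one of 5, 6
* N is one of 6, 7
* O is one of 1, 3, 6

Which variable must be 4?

L

The 8 variables together cover exactly {1, 2, 3, 4, 5, 6, 7, 8} — 8 values for 8 variables — and 2 appears only in H's list, so H = 2.
The 7 still-open variables together cover exactly {1, 3, 4, 5, 6, 7, 8} — 7 values for 7 variables — and 7 appears only in N's list, so N = 7.
The 6 still-open variables together cover exactly {1, 3, 4, 5, 6, 8} — 6 values for 6 variables — and 8 appears only in I's list, so I = 8.
Among the 5 still-open variables, 4 fits only L (and all 5 values in {1, 3, 4, 5, 6} must be used), so L = 4.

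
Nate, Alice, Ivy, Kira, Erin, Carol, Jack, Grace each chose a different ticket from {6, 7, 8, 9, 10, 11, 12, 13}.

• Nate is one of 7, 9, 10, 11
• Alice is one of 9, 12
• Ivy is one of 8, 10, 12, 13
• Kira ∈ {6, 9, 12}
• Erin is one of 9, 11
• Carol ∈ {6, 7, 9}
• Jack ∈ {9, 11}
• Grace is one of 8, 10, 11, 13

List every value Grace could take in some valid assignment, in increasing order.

Erin and Jack share exactly the 2 values {9, 11}; by pigeonhole those values go to them, so strike 9, 11 from Nate, Alice, Kira, Carol, Grace.
Alice must be 12 (only option left). So Ivy, Kira can't be 12.
Kira must be 6 (only option left). Remove 6 from Carol.
Carol has just one choice, so Carol = 7. Remove 7 from Nate.
That leaves Nate = 10. Strike 10 from Ivy, Grace.
No further eliminations apply; Grace can still be any of 8, 13.

8, 13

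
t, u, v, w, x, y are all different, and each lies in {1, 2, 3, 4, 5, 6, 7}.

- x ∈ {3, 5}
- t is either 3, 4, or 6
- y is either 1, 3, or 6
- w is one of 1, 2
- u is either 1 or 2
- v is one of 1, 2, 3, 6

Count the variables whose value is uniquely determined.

The 6 variables together cover exactly {1, 2, 3, 4, 5, 6} — 6 values for 6 variables — and 4 appears only in t's list, so t = 4.
Among the 5 still-open variables, 5 fits only x (and all 5 values in {1, 2, 3, 5, 6} must be used), so x = 5.
u and w between them cover only {1, 2} — a naked pair. Remove those values from v, y.
Determined: t=4, x=5. The other variables each still have more than one consistent value. That makes 2.

2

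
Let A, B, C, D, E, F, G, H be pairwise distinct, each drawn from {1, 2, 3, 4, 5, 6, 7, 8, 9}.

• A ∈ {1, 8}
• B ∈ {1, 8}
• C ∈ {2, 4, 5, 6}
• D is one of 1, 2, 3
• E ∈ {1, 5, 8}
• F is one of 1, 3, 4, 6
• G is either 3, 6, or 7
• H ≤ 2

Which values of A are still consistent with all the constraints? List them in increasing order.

The 8 variables draw from only 8 values {1, 2, 3, 4, 5, 6, 7, 8}, so each is used; only G can be 7, hence G = 7.
A and B between them cover only {1, 8} — a naked pair. Remove those values from D, E, F, H.
E must be 5 (only option left). Eliminate 5 elsewhere: C.
H's domain is down to {2}, so H = 2. Remove 2 from C, D.
D has just one choice, so D = 3. Strike 3 from F.
No further eliminations apply; A can still be any of 1, 8.

1, 8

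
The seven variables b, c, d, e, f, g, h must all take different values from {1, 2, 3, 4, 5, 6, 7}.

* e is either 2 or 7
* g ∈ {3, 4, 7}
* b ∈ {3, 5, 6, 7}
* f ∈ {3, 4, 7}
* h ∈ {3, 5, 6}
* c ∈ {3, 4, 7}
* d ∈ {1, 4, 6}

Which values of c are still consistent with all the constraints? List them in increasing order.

Among the 7 variables, 1 fits only d (and all 7 values in {1, 2, 3, 4, 5, 6, 7} must be used), so d = 1.
The 6 still-open variables together cover exactly {2, 3, 4, 5, 6, 7} — 6 values for 6 variables — and 2 appears only in e's list, so e = 2.
The 3 variables c, f, g are confined to {3, 4, 7}, which locks those values in; drop them from b, h.
No further eliminations apply; c can still be any of 3, 4, 7.

3, 4, 7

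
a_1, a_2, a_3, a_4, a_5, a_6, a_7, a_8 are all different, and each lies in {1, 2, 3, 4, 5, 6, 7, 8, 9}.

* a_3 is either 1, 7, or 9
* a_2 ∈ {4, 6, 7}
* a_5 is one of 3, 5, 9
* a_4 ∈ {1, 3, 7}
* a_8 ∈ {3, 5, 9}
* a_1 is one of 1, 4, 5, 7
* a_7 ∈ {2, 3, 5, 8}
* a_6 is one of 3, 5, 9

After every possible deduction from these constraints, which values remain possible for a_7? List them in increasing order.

2, 8

a_5, a_6, a_8 between them cover only {3, 5, 9} — a naked triple. Remove those values from a_1, a_3, a_4, a_7.
The 2 variables a_3 and a_4 are confined to {1, 7}, which locks those values in; drop them from a_1, a_2.
a_1 must be 4 (only option left). Remove 4 from a_2.
a_2 must be 6 (only option left).
No further eliminations apply; a_7 can still be any of 2, 8.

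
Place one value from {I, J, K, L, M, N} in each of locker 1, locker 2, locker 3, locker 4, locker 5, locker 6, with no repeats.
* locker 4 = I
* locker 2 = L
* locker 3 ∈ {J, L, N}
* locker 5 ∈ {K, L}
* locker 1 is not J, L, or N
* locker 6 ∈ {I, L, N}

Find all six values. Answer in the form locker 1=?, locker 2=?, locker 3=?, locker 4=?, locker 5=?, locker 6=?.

locker 2 must be L (only option left). Eliminate L elsewhere: locker 3, locker 5, locker 6.
locker 4 has just one choice, so locker 4 = I. Remove I from locker 1, locker 6.
That leaves locker 5 = K. So locker 1 can't be K.
locker 6 has just one choice, so locker 6 = N. Strike N from locker 3.
locker 1 must be M (only option left).
That leaves locker 3 = J.

locker 1=M, locker 2=L, locker 3=J, locker 4=I, locker 5=K, locker 6=N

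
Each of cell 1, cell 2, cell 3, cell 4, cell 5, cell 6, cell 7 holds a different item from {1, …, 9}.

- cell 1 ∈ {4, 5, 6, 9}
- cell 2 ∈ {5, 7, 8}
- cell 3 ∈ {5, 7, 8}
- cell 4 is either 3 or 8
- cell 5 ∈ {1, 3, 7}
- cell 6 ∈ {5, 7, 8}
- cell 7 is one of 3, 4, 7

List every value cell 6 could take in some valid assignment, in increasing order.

5, 7, 8

The 3 variables cell 2, cell 3, cell 6 are confined to {5, 7, 8}, which locks those values in; drop them from cell 1, cell 4, cell 5, cell 7.
cell 4 must be 3 (only option left). Remove 3 from cell 5, cell 7.
cell 5's domain is down to {1}, so cell 5 = 1.
cell 7's domain is down to {4}, so cell 7 = 4. So cell 1 can't be 4.
No further eliminations apply; cell 6 can still be any of 5, 7, 8.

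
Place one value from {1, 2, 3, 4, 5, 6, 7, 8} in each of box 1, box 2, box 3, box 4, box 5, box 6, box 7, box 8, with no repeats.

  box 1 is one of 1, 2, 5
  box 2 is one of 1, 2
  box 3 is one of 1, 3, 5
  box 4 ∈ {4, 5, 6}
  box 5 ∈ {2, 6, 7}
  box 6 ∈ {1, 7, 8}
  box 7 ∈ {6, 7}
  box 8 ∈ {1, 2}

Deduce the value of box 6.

The 8 variables draw from only 8 values {1, 2, 3, 4, 5, 6, 7, 8}, so each is used; only box 3 can be 3, hence box 3 = 3.
The 7 still-open variables draw from only 7 values {1, 2, 4, 5, 6, 7, 8}, so each is used; only box 4 can be 4, hence box 4 = 4.
The 6 still-open variables together cover exactly {1, 2, 5, 6, 7, 8} — 6 values for 6 variables — and 5 appears only in box 1's list, so box 1 = 5.
The 5 still-open variables draw from only 5 values {1, 2, 6, 7, 8}, so each is used; only box 6 can be 8, hence box 6 = 8.

8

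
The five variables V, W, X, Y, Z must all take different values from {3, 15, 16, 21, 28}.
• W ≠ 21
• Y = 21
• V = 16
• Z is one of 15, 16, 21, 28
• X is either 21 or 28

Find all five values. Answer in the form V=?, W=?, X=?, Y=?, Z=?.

V=16, W=3, X=28, Y=21, Z=15

V has just one choice, so V = 16. Eliminate 16 elsewhere: W, Z.
Y must be 21 (only option left). Eliminate 21 elsewhere: X, Z.
X has just one choice, so X = 28. So W, Z can't be 28.
That leaves Z = 15. Eliminate 15 elsewhere: W.
That leaves W = 3.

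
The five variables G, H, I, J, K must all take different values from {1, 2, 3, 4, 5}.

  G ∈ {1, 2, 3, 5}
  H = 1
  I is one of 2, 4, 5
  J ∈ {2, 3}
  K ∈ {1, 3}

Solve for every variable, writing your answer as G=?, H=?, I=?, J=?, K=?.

G=5, H=1, I=4, J=2, K=3

H must be 1 (only option left). So G, K can't be 1.
That leaves K = 3. Remove 3 from G, J.
J has just one choice, so J = 2. Remove 2 from G, I.
G must be 5 (only option left). Strike 5 from I.
That leaves I = 4.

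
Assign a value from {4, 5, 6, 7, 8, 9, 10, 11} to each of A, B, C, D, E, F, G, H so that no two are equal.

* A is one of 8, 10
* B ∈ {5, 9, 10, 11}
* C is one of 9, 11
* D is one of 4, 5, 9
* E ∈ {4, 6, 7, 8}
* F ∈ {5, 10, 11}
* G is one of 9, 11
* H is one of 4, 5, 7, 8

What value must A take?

Among the 8 variables, 6 fits only E (and all 8 values in {4, 5, 6, 7, 8, 9, 10, 11} must be used), so E = 6.
The 7 still-open variables together cover exactly {4, 5, 7, 8, 9, 10, 11} — 7 values for 7 variables — and 7 appears only in H's list, so H = 7.
Among the 6 still-open variables, 4 fits only D (and all 6 values in {4, 5, 8, 9, 10, 11} must be used), so D = 4.
The 5 still-open variables draw from only 5 values {5, 8, 9, 10, 11}, so each is used; only A can be 8, hence A = 8.

8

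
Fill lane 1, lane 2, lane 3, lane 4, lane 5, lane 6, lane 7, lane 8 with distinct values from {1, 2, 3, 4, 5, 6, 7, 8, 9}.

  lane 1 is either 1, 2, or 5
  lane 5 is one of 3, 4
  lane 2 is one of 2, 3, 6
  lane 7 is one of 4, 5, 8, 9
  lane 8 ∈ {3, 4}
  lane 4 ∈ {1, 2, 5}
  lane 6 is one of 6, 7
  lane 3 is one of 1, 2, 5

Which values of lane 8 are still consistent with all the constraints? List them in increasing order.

3, 4

lane 5 and lane 8 between them cover only {3, 4} — a naked pair. Remove those values from lane 2, lane 7.
lane 1, lane 3, lane 4 share exactly the 3 values {1, 2, 5}; by pigeonhole those values go to them, so strike 1, 2, 5 from lane 2, lane 7.
lane 2 must be 6 (only option left). Strike 6 from lane 6.
lane 6's domain is down to {7}, so lane 6 = 7.
No further eliminations apply; lane 8 can still be any of 3, 4.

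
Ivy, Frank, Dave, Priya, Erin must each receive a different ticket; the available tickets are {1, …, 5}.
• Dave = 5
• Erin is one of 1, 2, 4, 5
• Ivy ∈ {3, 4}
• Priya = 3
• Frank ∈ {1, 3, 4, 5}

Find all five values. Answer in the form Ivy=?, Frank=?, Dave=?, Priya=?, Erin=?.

Ivy=4, Frank=1, Dave=5, Priya=3, Erin=2

Dave must be 5 (only option left). So Frank, Erin can't be 5.
Priya's domain is down to {3}, so Priya = 3. Eliminate 3 elsewhere: Ivy, Frank.
Ivy's domain is down to {4}, so Ivy = 4. Strike 4 from Frank, Erin.
Frank must be 1 (only option left). Strike 1 from Erin.
Erin's domain is down to {2}, so Erin = 2.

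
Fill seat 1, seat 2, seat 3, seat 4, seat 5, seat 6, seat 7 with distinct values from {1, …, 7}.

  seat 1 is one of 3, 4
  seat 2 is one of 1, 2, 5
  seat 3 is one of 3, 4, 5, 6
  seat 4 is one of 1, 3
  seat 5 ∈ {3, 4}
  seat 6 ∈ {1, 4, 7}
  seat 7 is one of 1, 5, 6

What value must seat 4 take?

1

The 7 variables together cover exactly {1, 2, 3, 4, 5, 6, 7} — 7 values for 7 variables — and 2 appears only in seat 2's list, so seat 2 = 2.
The 6 still-open variables together cover exactly {1, 3, 4, 5, 6, 7} — 6 values for 6 variables — and 7 appears only in seat 6's list, so seat 6 = 7.
seat 1 and seat 5 share exactly the 2 values {3, 4}; by pigeonhole those values go to them, so strike 3, 4 from seat 3, seat 4.
So seat 4 = 1.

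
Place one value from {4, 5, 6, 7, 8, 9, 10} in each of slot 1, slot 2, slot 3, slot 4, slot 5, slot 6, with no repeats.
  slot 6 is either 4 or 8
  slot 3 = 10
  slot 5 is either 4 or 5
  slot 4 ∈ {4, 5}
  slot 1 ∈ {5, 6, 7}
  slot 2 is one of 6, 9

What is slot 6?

slot 3's domain is down to {10}, so slot 3 = 10.
slot 4 and slot 5 share exactly the 2 values {4, 5}; by pigeonhole those values go to them, so strike 4, 5 from slot 1, slot 6.
So slot 6 = 8.

8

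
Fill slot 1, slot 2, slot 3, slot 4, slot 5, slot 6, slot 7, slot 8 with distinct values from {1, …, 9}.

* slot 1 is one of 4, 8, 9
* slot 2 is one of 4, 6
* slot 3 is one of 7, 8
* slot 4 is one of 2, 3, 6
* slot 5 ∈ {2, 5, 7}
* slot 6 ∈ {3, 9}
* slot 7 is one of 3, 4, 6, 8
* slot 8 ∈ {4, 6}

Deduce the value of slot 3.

7

The 8 variables together cover exactly {2, 3, 4, 5, 6, 7, 8, 9} — 8 values for 8 variables — and 5 appears only in slot 5's list, so slot 5 = 5.
Among the 7 still-open variables, 2 fits only slot 4 (and all 7 values in {2, 3, 4, 6, 7, 8, 9} must be used), so slot 4 = 2.
Among the 6 still-open variables, 7 fits only slot 3 (and all 6 values in {3, 4, 6, 7, 8, 9} must be used), so slot 3 = 7.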